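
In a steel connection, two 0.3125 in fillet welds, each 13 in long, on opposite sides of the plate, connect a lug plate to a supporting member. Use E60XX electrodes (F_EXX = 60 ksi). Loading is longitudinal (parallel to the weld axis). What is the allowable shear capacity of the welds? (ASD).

Effective throat t_e = 0.707 × 0.3125 = 0.2209 in.
Total length L = 26 in; A_we = 0.2209 × 26 = 5.744 in².
F_nw = 0.6 F_EXX = 0.6 × 60 = 36 ksi.
R_n = 36 × 5.744 = 206.8 kips; R_n/Ω = 206.8/2.0 = 103.4 kips.

R_n/Ω ≈ 103 kips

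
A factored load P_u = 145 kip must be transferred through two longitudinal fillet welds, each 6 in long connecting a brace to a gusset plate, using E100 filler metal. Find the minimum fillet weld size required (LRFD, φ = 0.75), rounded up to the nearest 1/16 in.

E100XX → F_EXX = 100 ksi.
Total weld length L = 12 in.
Required throat t_e = P_u / (φ × 0.6 F_EXX × L) = 145 / (0.75 × 0.6 × 100 × 12) = 0.2685 in.
Required leg w = t_e / 0.707 = 0.3798 in → use 7/16 in.

w = 7/16 in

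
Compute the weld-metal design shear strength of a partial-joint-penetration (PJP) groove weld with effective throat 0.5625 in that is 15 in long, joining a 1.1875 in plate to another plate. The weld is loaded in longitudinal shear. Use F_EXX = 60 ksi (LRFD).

Effective throat (given) t_e = 0.5625 in.
A_we = 0.5625 × 15 = 8.438 in².
F_nw = 0.6 F_EXX = 36 ksi.
φR_n = 0.75 × 36 × 8.438 = 227.8 kips.

φR_n ≈ 228 kips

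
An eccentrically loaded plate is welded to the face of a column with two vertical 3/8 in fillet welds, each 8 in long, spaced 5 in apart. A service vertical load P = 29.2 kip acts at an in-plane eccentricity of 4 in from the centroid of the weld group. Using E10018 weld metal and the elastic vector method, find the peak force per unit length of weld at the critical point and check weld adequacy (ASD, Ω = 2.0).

E100XX → F_EXX = 100 ksi.
Total weld length L_w = 16 in. Treat welds as unit-width lines.
Polar moment about centroid: J = 2[d³/12 + d(b/2)²] = 2[8³/12 + 8×2.5²] = 185.3 in³.
Direct shear f_v = P/L_w = 29.2 / 16 = 1.825 kip/in (vertical).
Torsion M = P·e = 29.2 × 4 = 116.8 kip·in.
Critical point at (x, y) = (2.5, 4) from centroid. f_tx = M·y/J = 2.521 kip/in; f_ty = M·x/J = 1.576 kip/in.
Resultant f_max = √[f_tx² + (f_v + f_ty)²] = √[2.521² + (1.825 + 1.576)²] = 4.233 kip/in.
Capacity per unit length: r_n/Ω = (1/2.0) × 0.6 × 100 × (0.707 × 0.375) = 7.954 kip/in.
4.233 ≤ 7.954 → adequate.

f_max ≈ 4.23 kip/in; adequate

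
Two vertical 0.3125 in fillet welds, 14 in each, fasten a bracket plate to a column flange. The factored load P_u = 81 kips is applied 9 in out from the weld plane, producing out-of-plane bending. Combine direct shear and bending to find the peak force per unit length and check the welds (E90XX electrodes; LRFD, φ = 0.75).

f_max ≈ 11.5 kip/in; NOT adequate

E90XX → F_EXX = 90 ksi.
L_w = 2 × 14 = 28 in; section modulus (unit throat) S = 2 × L²/6 = 65.33 in².
Direct shear f_v = P/L_w = 81/28 = 2.893 kip/in.
Moment M = P × e = 81 × 9 = 729 kip·in; bending f_b = M/S = 11.16 kip/in.
f_max = √(f_v² + f_b²) = √(2.893² + 11.16²) = 11.53 kip/in.
φr_n = 0.75 × 0.6 × 90 × (0.707 × 0.3125) = 8.948 kip/in → NOT adequate.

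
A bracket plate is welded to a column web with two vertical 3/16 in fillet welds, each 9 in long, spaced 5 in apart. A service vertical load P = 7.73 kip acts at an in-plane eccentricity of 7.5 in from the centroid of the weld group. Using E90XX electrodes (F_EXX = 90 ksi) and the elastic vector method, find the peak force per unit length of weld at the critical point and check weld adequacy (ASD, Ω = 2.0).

Total weld length L_w = 18 in. Treat welds as unit-width lines.
Polar moment about centroid: J = 2[d³/12 + d(b/2)²] = 2[9³/12 + 9×2.5²] = 234 in³.
Direct shear f_v = P/L_w = 7.73 / 18 = 0.4294 kip/in (vertical).
Torsion M = P·e = 7.73 × 7.5 = 57.975 kip·in.
Critical point at (x, y) = (2.5, 4.5) from centroid. f_tx = M·y/J = 1.115 kip/in; f_ty = M·x/J = 0.6194 kip/in.
Resultant f_max = √[f_tx² + (f_v + f_ty)²] = √[1.115² + (0.4294 + 0.6194)²] = 1.531 kip/in.
Capacity per unit length: r_n/Ω = (1/2.0) × 0.6 × 90 × (0.707 × 0.1875) = 3.579 kip/in.
1.531 ≤ 3.579 → adequate.

f_max ≈ 1.53 kip/in; adequate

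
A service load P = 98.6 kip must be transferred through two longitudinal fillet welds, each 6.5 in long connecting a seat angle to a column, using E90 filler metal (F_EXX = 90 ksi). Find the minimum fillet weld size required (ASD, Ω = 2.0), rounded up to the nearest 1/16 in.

Total weld length L = 13 in.
Required throat t_e = P × Ω / (0.6 F_EXX × L) = 98.6 × 2.0 / (0.6 × 90 × 13) = 0.2809 in.
Required leg w = t_e / 0.707 = 0.3973 in → use 7/16 in.

w = 7/16 in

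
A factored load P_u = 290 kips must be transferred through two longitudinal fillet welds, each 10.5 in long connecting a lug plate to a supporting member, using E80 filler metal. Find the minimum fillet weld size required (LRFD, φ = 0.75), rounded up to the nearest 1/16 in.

E80XX → F_EXX = 80 ksi.
Total weld length L = 21 in.
Required throat t_e = P_u / (φ × 0.6 F_EXX × L) = 290 / (0.75 × 0.6 × 80 × 21) = 0.3836 in.
Required leg w = t_e / 0.707 = 0.5426 in → use 9/16 in.

w = 9/16 in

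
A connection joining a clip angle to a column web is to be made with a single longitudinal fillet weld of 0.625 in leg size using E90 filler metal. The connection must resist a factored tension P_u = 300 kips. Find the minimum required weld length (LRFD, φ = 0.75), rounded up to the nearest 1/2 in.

L = 17 in

E90XX → F_EXX = 90 ksi.
Throat t_e = 0.707 × 0.625 = 0.4419 in.
φr_n = 0.75 × 0.6 × 90 × 0.4419 = 17.9 kips/in.
L_req = P_u / φr_n = 300 / 17.9 = 16.76 in total.
Round up → use L = 17 in.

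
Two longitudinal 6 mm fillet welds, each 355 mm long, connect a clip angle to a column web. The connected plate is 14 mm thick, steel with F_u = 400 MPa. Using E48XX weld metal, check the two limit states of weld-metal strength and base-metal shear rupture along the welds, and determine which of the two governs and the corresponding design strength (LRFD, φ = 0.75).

E48XX → F_EXX = 480 MPa.
t_e = 0.707 × 6 = 4.242 mm; L = 710 mm.
Weld metal: φR_n = 0.75 × 0.6 × 480 × 4.242 × 710 × 10⁻³ = 650.6 kN.
Base metal (shear rupture): φR_n = 0.75 × 0.6 × 400 × 14 × 710 × 10⁻³ = 1789 kN.
Governing: weld metal.

φR_n ≈ 651 kN (weld metal governs)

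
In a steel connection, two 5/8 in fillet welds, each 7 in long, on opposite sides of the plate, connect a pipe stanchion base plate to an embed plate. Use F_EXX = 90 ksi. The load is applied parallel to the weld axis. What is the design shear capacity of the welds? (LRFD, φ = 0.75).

Effective throat t_e = 0.707 × 0.625 = 0.4419 in.
Total length L = 14 in; A_we = 0.4419 × 14 = 6.186 in².
F_nw = 0.6 F_EXX = 0.6 × 90 = 54 ksi.
φR_n = 0.75 × 54 × 6.186 = 250.5 kip.

φR_n ≈ 251 kip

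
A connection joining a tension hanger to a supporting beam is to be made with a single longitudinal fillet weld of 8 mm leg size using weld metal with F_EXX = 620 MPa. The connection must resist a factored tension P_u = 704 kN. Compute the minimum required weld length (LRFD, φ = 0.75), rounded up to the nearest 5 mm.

L = 450 mm

Throat t_e = 0.707 × 8 = 5.656 mm.
φr_n = 0.75 × 0.6 × 620 × 5.656 × 10⁻³ = 1.578 kN/mm.
L_req = P_u / φr_n = 704 / 1.578 = 446.1 mm total.
Round up → use L = 450 mm.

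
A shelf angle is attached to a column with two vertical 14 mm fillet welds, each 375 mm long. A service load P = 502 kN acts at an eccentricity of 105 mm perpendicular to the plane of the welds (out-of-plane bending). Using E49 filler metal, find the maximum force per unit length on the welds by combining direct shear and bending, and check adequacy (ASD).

E49XX → F_EXX = 490 MPa.
L_w = 2 × 375 = 750 mm; section modulus (unit throat) S = 2 × L²/6 = 46880 mm².
Direct shear f_v = P/L_w = 502×10³/750 = 669.3 N/mm.
Moment M = P × e = 502×10³ × 105 = 52710000 N·mm; bending f_b = M/S = 1124 N/mm.
f_max = √(f_v² + f_b²) = √(669.3² + 1124²) = 1309 N/mm.
r_n/Ω = (1/2.0) × 0.6 × 490 × (0.707 × 14) = 1455 N/mm → adequate.

f_max ≈ 1310 N/mm; adequate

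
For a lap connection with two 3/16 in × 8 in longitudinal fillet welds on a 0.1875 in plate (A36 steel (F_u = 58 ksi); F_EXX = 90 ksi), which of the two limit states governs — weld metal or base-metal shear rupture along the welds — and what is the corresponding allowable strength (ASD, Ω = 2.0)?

t_e = 0.707 × 0.1875 = 0.1326 in; L = 16 in.
Weld metal: R_n/Ω = (1/2.0) × 0.6 × 90 × 0.1326 × 16 = 57.27 kips.
Base metal (shear rupture): R_n/Ω = (1/2.0) × 0.6 × 58 × 0.1875 × 16 = 52.2 kips.
Governing: base-metal shear rupture.

R_n/Ω ≈ 52.2 kips (base-metal shear rupture governs)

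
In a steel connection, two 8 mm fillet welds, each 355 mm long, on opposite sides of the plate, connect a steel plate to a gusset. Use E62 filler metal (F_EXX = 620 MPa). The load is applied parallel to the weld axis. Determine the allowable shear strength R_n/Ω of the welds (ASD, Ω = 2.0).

R_n/Ω ≈ 747 kN

Effective throat t_e = 0.707 × 8 = 5.656 mm.
Total length L = 710 mm; A_we = 5.656 × 710 = 4016 mm².
F_nw = 0.6 F_EXX = 0.6 × 620 = 372 MPa.
R_n = 372 × 4016 × 10⁻³ = 1494 kN; R_n/Ω = 1494/2.0 = 746.9 kN.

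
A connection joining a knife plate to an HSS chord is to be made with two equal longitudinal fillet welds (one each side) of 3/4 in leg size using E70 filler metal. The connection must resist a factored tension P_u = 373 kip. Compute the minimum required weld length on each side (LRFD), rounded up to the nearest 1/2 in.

E70XX → F_EXX = 70 ksi.
Throat t_e = 0.707 × 0.75 = 0.5302 in.
φr_n = 0.75 × 0.6 × 70 × 0.5302 = 16.7 kip/in.
L_req = P_u / φr_n = 373 / 16.7 = 22.33 in total.
Per side: 22.33 / 2 = 11.17 in.
Round up → use L = 11.5 in on each side.

L = 11.5 in on each side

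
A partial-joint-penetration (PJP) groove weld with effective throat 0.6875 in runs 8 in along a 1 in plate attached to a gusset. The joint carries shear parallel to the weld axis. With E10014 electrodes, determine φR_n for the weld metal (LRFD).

E100XX → F_EXX = 100 ksi.
Effective throat (given) t_e = 0.6875 in.
A_we = 0.6875 × 8 = 5.5 in².
F_nw = 0.6 F_EXX = 60 ksi.
φR_n = 0.75 × 60 × 5.5 = 247.5 kips.

φR_n ≈ 248 kips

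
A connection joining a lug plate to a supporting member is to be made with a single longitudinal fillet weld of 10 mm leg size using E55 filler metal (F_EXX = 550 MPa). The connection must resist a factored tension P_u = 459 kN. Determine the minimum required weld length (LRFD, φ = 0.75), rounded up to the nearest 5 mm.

L = 265 mm

Throat t_e = 0.707 × 10 = 7.07 mm.
φr_n = 0.75 × 0.6 × 550 × 7.07 × 10⁻³ = 1.75 kN/mm.
L_req = P_u / φr_n = 459 / 1.75 = 262.3 mm total.
Round up → use L = 265 mm.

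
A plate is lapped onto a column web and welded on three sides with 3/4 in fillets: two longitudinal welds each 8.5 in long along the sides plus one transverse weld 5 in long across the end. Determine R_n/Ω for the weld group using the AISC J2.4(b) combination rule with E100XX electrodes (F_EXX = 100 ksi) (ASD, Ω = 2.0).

t_e = 0.707 × 0.75 = 0.5302 in.
R_nwl = 0.6 × 100 × 0.5302 × 17 = 540.9 kip (longitudinal, 2 welds).
R_nwt = 0.6 × 100 × 0.5302 × 5 = 159.1 kip (transverse, base value).
(i) R_nwl + R_nwt = 699.9 kip; (ii) 0.85 R_nwl + 1.5 R_nwt = 698.3 kip.
R_n = max = 699.9 kip [governs: (i)]; R_n/Ω = 350 kip.

R_n/Ω ≈ 350 kip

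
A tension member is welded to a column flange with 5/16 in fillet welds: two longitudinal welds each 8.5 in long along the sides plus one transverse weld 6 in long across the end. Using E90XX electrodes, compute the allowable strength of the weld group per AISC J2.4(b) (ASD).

R_n/Ω ≈ 140 kip

E90XX → F_EXX = 90 ksi.
t_e = 0.707 × 0.3125 = 0.2209 in.
R_nwl = 0.6 × 90 × 0.2209 × 17 = 202.8 kip (longitudinal, 2 welds).
R_nwt = 0.6 × 90 × 0.2209 × 6 = 71.58 kip (transverse, base value).
(i) R_nwl + R_nwt = 274.4 kip; (ii) 0.85 R_nwl + 1.5 R_nwt = 279.8 kip.
R_n = max = 279.8 kip [governs: (ii)]; R_n/Ω = 139.9 kip.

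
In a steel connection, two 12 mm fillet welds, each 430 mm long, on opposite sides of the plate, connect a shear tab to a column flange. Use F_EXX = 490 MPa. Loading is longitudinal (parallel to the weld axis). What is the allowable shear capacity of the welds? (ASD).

Effective throat t_e = 0.707 × 12 = 8.484 mm.
Total length L = 860 mm; A_we = 8.484 × 860 = 7296 mm².
F_nw = 0.6 F_EXX = 0.6 × 490 = 294 MPa.
R_n = 294 × 7296 × 10⁻³ = 2145 kN; R_n/Ω = 2145/2.0 = 1073 kN.

R_n/Ω ≈ 1070 kN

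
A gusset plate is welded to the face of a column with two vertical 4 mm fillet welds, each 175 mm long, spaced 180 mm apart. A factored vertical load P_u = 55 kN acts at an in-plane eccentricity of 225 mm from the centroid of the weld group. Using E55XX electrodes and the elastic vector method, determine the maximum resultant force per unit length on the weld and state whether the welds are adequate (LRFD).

f_max ≈ 541 N/mm; adequate

E55XX → F_EXX = 550 MPa.
Total weld length L_w = 350 mm. Treat welds as unit-width lines.
Polar moment about centroid: J = 2[d³/12 + d(b/2)²] = 2[175³/12 + 175×90²] = 3728000 mm³.
Direct shear f_v = P/L_w = 55×10³ / 350 = 157.1 N/mm (vertical).
Torsion M = P·e = 55×10³ × 225 = 12375000 N·mm.
Critical point at (x, y) = (90, 87.5) from centroid. f_tx = M·y/J = 290.4 N/mm; f_ty = M·x/J = 298.7 N/mm.
Resultant f_max = √[f_tx² + (f_v + f_ty)²] = √[290.4² + (157.1 + 298.7)²] = 540.5 N/mm.
Capacity per unit length: φr_n = 0.75 × 0.6 × 550 × (0.707 × 4) = 699.9 N/mm.
540.5 ≤ 699.9 → adequate.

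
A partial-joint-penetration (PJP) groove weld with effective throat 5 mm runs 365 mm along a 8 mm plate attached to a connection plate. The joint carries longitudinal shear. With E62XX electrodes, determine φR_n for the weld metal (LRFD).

φR_n ≈ 509 kN

E62XX → F_EXX = 620 MPa.
Effective throat (given) t_e = 5 mm.
A_we = 5 × 365 = 1825 mm².
F_nw = 0.6 F_EXX = 372 MPa.
φR_n = 0.75 × 372 × 1825 × 10⁻³ = 509.2 kN.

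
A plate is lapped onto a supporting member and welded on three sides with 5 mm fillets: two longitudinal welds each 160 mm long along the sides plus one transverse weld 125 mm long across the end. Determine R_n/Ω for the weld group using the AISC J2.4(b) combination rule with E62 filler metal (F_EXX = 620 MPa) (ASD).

t_e = 0.707 × 5 = 3.535 mm.
R_nwl = 0.6 × 620 × 3.535 × 320 × 10⁻³ = 420.8 kN (longitudinal, 2 welds).
R_nwt = 0.6 × 620 × 3.535 × 125 × 10⁻³ = 164.4 kN (transverse, base value).
(i) R_nwl + R_nwt = 585.2 kN; (ii) 0.85 R_nwl + 1.5 R_nwt = 604.3 kN.
R_n = max = 604.3 kN [governs: (ii)]; R_n/Ω = 302.1 kN.

R_n/Ω ≈ 302 kN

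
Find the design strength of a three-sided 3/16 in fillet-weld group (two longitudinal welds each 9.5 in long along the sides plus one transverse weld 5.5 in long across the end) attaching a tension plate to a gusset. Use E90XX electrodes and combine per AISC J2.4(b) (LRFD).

E90XX → F_EXX = 90 ksi.
t_e = 0.707 × 0.1875 = 0.1326 in.
R_nwl = 0.6 × 90 × 0.1326 × 19 = 136 kips (longitudinal, 2 welds).
R_nwt = 0.6 × 90 × 0.1326 × 5.5 = 39.37 kips (transverse, base value).
(i) R_nwl + R_nwt = 175.4 kips; (ii) 0.85 R_nwl + 1.5 R_nwt = 174.7 kips.
R_n = max = 175.4 kips [governs: (i)]; φR_n = 131.5 kips.

φR_n ≈ 132 kips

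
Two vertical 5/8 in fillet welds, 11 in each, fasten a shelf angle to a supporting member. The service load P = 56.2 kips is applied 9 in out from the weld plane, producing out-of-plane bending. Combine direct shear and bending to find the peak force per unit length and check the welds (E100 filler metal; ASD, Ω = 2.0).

E100XX → F_EXX = 100 ksi.
L_w = 2 × 11 = 22 in; section modulus (unit throat) S = 2 × L²/6 = 40.33 in².
Direct shear f_v = P/L_w = 56.2/22 = 2.555 kip/in.
Moment M = P × e = 56.2 × 9 = 505.8 kip·in; bending f_b = M/S = 12.54 kip/in.
f_max = √(f_v² + f_b²) = √(2.555² + 12.54²) = 12.8 kip/in.
r_n/Ω = (1/2.0) × 0.6 × 100 × (0.707 × 0.625) = 13.26 kip/in → adequate.

f_max ≈ 12.8 kip/in; adequate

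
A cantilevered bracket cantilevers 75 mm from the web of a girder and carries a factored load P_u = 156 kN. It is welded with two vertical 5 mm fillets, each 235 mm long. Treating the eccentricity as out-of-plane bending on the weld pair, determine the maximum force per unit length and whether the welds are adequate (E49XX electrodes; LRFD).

E49XX → F_EXX = 490 MPa.
L_w = 2 × 235 = 470 mm; section modulus (unit throat) S = 2 × L²/6 = 18410 mm².
Direct shear f_v = P/L_w = 156×10³/470 = 331.9 N/mm.
Moment M = P × e = 156×10³ × 75 = 11700000 N·mm; bending f_b = M/S = 635.6 N/mm.
f_max = √(f_v² + f_b²) = √(331.9² + 635.6²) = 717 N/mm.
φr_n = 0.75 × 0.6 × 490 × (0.707 × 5) = 779.5 N/mm → adequate.

f_max ≈ 717 N/mm; adequate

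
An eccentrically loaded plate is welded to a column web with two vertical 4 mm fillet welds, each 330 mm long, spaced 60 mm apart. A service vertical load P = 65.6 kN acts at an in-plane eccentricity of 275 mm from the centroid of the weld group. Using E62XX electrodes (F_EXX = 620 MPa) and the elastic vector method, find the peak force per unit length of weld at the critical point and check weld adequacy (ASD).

f_max ≈ 487 N/mm; adequate

Total weld length L_w = 660 mm. Treat welds as unit-width lines.
Polar moment about centroid: J = 2[d³/12 + d(b/2)²] = 2[330³/12 + 330×30²] = 6584000 mm³.
Direct shear f_v = P/L_w = 65.6×10³ / 660 = 99.39 N/mm (vertical).
Torsion M = P·e = 65.6×10³ × 275 = 18040000 N·mm.
Critical point at (x, y) = (30, 165) from centroid. f_tx = M·y/J = 452.1 N/mm; f_ty = M·x/J = 82.21 N/mm.
Resultant f_max = √[f_tx² + (f_v + f_ty)²] = √[452.1² + (99.39 + 82.21)²] = 487.2 N/mm.
Capacity per unit length: r_n/Ω = (1/2.0) × 0.6 × 620 × (0.707 × 4) = 526 N/mm.
487.2 ≤ 526 → adequate.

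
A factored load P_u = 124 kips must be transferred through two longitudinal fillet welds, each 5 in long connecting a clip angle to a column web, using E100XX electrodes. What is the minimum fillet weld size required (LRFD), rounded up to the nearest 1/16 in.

w = 7/16 in

E100XX → F_EXX = 100 ksi.
Total weld length L = 10 in.
Required throat t_e = P_u / (φ × 0.6 F_EXX × L) = 124 / (0.75 × 0.6 × 100 × 10) = 0.2756 in.
Required leg w = t_e / 0.707 = 0.3898 in → use 7/16 in.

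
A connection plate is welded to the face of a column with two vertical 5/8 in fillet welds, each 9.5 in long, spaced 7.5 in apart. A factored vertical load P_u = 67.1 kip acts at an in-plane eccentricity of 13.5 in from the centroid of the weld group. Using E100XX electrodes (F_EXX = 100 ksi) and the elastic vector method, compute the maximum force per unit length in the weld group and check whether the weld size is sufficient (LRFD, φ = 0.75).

Total weld length L_w = 19 in. Treat welds as unit-width lines.
Polar moment about centroid: J = 2[d³/12 + d(b/2)²] = 2[9.5³/12 + 9.5×3.75²] = 410.1 in³.
Direct shear f_v = P/L_w = 67.1 / 19 = 3.532 kip/in (vertical).
Torsion M = P·e = 67.1 × 13.5 = 905.85 kip·in.
Critical point at (x, y) = (3.75, 4.75) from centroid. f_tx = M·y/J = 10.49 kip/in; f_ty = M·x/J = 8.284 kip/in.
Resultant f_max = √[f_tx² + (f_v + f_ty)²] = √[10.49² + (3.532 + 8.284)²] = 15.8 kip/in.
Capacity per unit length: φr_n = 0.75 × 0.6 × 100 × (0.707 × 0.625) = 19.88 kip/in.
15.8 ≤ 19.88 → adequate.

f_max ≈ 15.8 kip/in; adequate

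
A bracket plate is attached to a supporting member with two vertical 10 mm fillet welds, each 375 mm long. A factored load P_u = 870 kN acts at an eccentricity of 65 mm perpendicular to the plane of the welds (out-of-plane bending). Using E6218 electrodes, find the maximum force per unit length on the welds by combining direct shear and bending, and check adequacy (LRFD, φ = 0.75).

f_max ≈ 1670 N/mm; adequate

E62XX → F_EXX = 620 MPa.
L_w = 2 × 375 = 750 mm; section modulus (unit throat) S = 2 × L²/6 = 46880 mm².
Direct shear f_v = P/L_w = 870×10³/750 = 1160 N/mm.
Moment M = P × e = 870×10³ × 65 = 56550000 N·mm; bending f_b = M/S = 1206 N/mm.
f_max = √(f_v² + f_b²) = √(1160² + 1206²) = 1674 N/mm.
φr_n = 0.75 × 0.6 × 620 × (0.707 × 10) = 1973 N/mm → adequate.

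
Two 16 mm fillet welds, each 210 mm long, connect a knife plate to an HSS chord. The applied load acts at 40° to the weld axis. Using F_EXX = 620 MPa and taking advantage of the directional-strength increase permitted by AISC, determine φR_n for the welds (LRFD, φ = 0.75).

t_e = 0.707 × 16 = 11.31 mm; A_we = 11.31 × 420 = 4751 mm².
Directional factor: 1.0 + 0.5 sin^1.5(40°) = 1.258.
F_nw = 0.6 × 620 × 1.258 = 467.9 MPa.
φR_n = 0.75 × 467.9 × 4751 × 10⁻³ = 1667 kN.

φR_n ≈ 1670 kN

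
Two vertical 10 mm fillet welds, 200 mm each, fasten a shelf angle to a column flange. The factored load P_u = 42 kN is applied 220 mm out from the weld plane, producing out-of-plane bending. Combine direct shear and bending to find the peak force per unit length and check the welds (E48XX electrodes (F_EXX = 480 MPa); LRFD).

L_w = 2 × 200 = 400 mm; section modulus (unit throat) S = 2 × L²/6 = 13330 mm².
Direct shear f_v = P/L_w = 42×10³/400 = 105 N/mm.
Moment M = P × e = 42×10³ × 220 = 9240000 N·mm; bending f_b = M/S = 693 N/mm.
f_max = √(f_v² + f_b²) = √(105² + 693²) = 700.9 N/mm.
φr_n = 0.75 × 0.6 × 480 × (0.707 × 10) = 1527 N/mm → adequate.

f_max ≈ 701 N/mm; adequate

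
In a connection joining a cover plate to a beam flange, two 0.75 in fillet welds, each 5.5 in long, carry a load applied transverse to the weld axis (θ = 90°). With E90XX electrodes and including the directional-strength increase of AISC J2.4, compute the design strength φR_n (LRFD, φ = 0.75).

E90XX → F_EXX = 90 ksi.
t_e = 0.707 × 0.75 = 0.5302 in; A_we = 0.5302 × 11 = 5.833 in².
Directional factor: 1.0 + 0.5 sin^1.5(90°) = 1.5.
F_nw = 0.6 × 90 × 1.5 = 81 ksi.
φR_n = 0.75 × 81 × 5.833 = 354.3 kips.

φR_n ≈ 354 kips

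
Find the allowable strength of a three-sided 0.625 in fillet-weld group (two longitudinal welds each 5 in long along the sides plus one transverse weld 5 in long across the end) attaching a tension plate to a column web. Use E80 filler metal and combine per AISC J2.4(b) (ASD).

R_n/Ω ≈ 170 kips

E80XX → F_EXX = 80 ksi.
t_e = 0.707 × 0.625 = 0.4419 in.
R_nwl = 0.6 × 80 × 0.4419 × 10 = 212.1 kips (longitudinal, 2 welds).
R_nwt = 0.6 × 80 × 0.4419 × 5 = 106 kips (transverse, base value).
(i) R_nwl + R_nwt = 318.1 kips; (ii) 0.85 R_nwl + 1.5 R_nwt = 339.4 kips.
R_n = max = 339.4 kips [governs: (ii)]; R_n/Ω = 169.7 kips.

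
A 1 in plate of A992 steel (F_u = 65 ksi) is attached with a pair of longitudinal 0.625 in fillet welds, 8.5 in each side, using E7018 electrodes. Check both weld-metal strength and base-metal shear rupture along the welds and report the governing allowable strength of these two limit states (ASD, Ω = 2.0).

R_n/Ω ≈ 158 kip (weld metal governs)

E70XX → F_EXX = 70 ksi.
t_e = 0.707 × 0.625 = 0.4419 in; L = 17 in.
Weld metal: R_n/Ω = (1/2.0) × 0.6 × 70 × 0.4419 × 17 = 157.7 kip.
Base metal (shear rupture): R_n/Ω = (1/2.0) × 0.6 × 65 × 1 × 17 = 331.5 kip.
Governing: weld metal.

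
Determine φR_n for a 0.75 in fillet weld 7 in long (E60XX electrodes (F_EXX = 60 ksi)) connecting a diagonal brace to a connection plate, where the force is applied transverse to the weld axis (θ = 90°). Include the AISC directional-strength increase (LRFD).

t_e = 0.707 × 0.75 = 0.5302 in; A_we = 0.5302 × 7 = 3.712 in².
Directional factor: 1.0 + 0.5 sin^1.5(90°) = 1.5.
F_nw = 0.6 × 60 × 1.5 = 54 ksi.
φR_n = 0.75 × 54 × 3.712 = 150.3 kip.

φR_n ≈ 150 kip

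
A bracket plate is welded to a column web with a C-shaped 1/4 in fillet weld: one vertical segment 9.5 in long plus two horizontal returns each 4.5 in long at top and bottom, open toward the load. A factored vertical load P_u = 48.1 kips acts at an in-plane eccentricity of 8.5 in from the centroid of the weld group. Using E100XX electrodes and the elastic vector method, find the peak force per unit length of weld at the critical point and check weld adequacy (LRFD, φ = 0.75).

E100XX → F_EXX = 100 ksi.
Total weld length L_w = 18.5 in. Treat welds as unit-width lines.
Centroid: x̄ = 2×4.5×2.25 / 18.5 = 1.095 in from the vertical weld.
Polar moment about centroid: J = I_x + I_y = [9.5³/12 + 2×4.5×4.75²] + [9.5×1.095² + 2(4.5³/12 + 4.5×1.155²)] = 313.1 in³.
Direct shear f_v = P/L_w = 48.1 / 18.5 = 2.6 kip/in (vertical).
Torsion M = P·e = 48.1 × 8.5 = 408.85 kip·in.
Critical point at (x, y) = (3.405, 4.75) from centroid. f_tx = M·y/J = 6.203 kip/in; f_ty = M·x/J = 4.447 kip/in.
Resultant f_max = √[f_tx² + (f_v + f_ty)²] = √[6.203² + (2.6 + 4.447)²] = 9.388 kip/in.
Capacity per unit length: φr_n = 0.75 × 0.6 × 100 × (0.707 × 0.25) = 7.954 kip/in.
9.388 > 7.954 → NOT adequate.

f_max ≈ 9.39 kip/in; NOT adequate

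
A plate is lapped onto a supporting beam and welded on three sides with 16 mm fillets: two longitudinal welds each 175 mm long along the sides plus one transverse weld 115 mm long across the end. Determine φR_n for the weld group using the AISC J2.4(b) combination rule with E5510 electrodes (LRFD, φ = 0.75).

E55XX → F_EXX = 550 MPa.
t_e = 0.707 × 16 = 11.31 mm.
R_nwl = 0.6 × 550 × 11.31 × 350 × 10⁻³ = 1307 kN (longitudinal, 2 welds).
R_nwt = 0.6 × 550 × 11.31 × 115 × 10⁻³ = 429.3 kN (transverse, base value).
(i) R_nwl + R_nwt = 1736 kN; (ii) 0.85 R_nwl + 1.5 R_nwt = 1754 kN.
R_n = max = 1754 kN [governs: (ii)]; φR_n = 1316 kN.

φR_n ≈ 1320 kN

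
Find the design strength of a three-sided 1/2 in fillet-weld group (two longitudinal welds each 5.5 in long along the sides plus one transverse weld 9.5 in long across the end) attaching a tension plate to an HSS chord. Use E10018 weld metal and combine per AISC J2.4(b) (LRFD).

E100XX → F_EXX = 100 ksi.
t_e = 0.707 × 0.5 = 0.3535 in.
R_nwl = 0.6 × 100 × 0.3535 × 11 = 233.3 kips (longitudinal, 2 welds).
R_nwt = 0.6 × 100 × 0.3535 × 9.5 = 201.5 kips (transverse, base value).
(i) R_nwl + R_nwt = 434.8 kips; (ii) 0.85 R_nwl + 1.5 R_nwt = 500.6 kips.
R_n = max = 500.6 kips [governs: (ii)]; φR_n = 375.4 kips.

φR_n ≈ 375 kips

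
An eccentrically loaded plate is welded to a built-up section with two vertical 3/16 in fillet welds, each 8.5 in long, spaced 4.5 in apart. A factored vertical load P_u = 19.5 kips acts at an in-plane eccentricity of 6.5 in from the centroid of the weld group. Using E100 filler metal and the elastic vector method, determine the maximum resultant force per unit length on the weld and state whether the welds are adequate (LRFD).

f_max ≈ 3.91 kip/in; adequate

E100XX → F_EXX = 100 ksi.
Total weld length L_w = 17 in. Treat welds as unit-width lines.
Polar moment about centroid: J = 2[d³/12 + d(b/2)²] = 2[8.5³/12 + 8.5×2.25²] = 188.4 in³.
Direct shear f_v = P/L_w = 19.5 / 17 = 1.147 kip/in (vertical).
Torsion M = P·e = 19.5 × 6.5 = 126.75 kip·in.
Critical point at (x, y) = (2.25, 4.25) from centroid. f_tx = M·y/J = 2.859 kip/in; f_ty = M·x/J = 1.514 kip/in.
Resultant f_max = √[f_tx² + (f_v + f_ty)²] = √[2.859² + (1.147 + 1.514)²] = 3.906 kip/in.
Capacity per unit length: φr_n = 0.75 × 0.6 × 100 × (0.707 × 0.1875) = 5.965 kip/in.
3.906 ≤ 5.965 → adequate.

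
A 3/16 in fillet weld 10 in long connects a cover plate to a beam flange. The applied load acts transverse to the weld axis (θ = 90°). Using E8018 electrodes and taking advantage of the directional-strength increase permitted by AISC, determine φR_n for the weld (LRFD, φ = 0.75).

E80XX → F_EXX = 80 ksi.
t_e = 0.707 × 0.1875 = 0.1326 in; A_we = 0.1326 × 10 = 1.326 in².
Directional factor: 1.0 + 0.5 sin^1.5(90°) = 1.5.
F_nw = 0.6 × 80 × 1.5 = 72 ksi.
φR_n = 0.75 × 72 × 1.326 = 71.58 kips.

φR_n ≈ 71.6 kips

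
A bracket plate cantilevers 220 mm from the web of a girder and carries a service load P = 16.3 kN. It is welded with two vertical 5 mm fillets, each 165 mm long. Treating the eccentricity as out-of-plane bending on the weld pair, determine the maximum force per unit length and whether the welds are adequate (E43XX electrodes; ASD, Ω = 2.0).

f_max ≈ 398 N/mm; adequate

E43XX → F_EXX = 430 MPa.
L_w = 2 × 165 = 330 mm; section modulus (unit throat) S = 2 × L²/6 = 9075 mm².
Direct shear f_v = P/L_w = 16.3×10³/330 = 49.39 N/mm.
Moment M = P × e = 16.3×10³ × 220 = 3586000 N·mm; bending f_b = M/S = 395.2 N/mm.
f_max = √(f_v² + f_b²) = √(49.39² + 395.2²) = 398.2 N/mm.
r_n/Ω = (1/2.0) × 0.6 × 430 × (0.707 × 5) = 456 N/mm → adequate.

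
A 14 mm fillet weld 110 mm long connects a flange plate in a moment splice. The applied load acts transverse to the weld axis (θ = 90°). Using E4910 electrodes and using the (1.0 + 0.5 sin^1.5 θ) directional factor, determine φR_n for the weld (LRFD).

E49XX → F_EXX = 490 MPa.
t_e = 0.707 × 14 = 9.898 mm; A_we = 9.898 × 110 = 1089 mm².
Directional factor: 1.0 + 0.5 sin^1.5(90°) = 1.5.
F_nw = 0.6 × 490 × 1.5 = 441 MPa.
φR_n = 0.75 × 441 × 1089 × 10⁻³ = 360.1 kN.

φR_n ≈ 360 kN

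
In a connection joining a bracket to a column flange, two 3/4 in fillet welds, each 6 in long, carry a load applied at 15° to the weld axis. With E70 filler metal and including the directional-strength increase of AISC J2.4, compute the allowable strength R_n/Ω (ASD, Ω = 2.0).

E70XX → F_EXX = 70 ksi.
t_e = 0.707 × 0.75 = 0.5302 in; A_we = 0.5302 × 12 = 6.363 in².
Directional factor: 1.0 + 0.5 sin^1.5(15°) = 1.066.
F_nw = 0.6 × 70 × 1.066 = 44.77 ksi.
R_n/Ω = (44.77 × 6.363) / 2.0 = 142.4 kip.

R_n/Ω ≈ 142 kip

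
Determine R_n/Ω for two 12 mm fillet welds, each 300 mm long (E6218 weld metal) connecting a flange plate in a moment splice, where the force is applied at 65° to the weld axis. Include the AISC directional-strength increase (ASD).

E62XX → F_EXX = 620 MPa.
t_e = 0.707 × 12 = 8.484 mm; A_we = 8.484 × 600 = 5090 mm².
Directional factor: 1.0 + 0.5 sin^1.5(65°) = 1.431.
F_nw = 0.6 × 620 × 1.431 = 532.5 MPa.
R_n/Ω = (532.5 × 5090) / 2.0 × 10⁻³ = 1355 kN.

R_n/Ω ≈ 1360 kN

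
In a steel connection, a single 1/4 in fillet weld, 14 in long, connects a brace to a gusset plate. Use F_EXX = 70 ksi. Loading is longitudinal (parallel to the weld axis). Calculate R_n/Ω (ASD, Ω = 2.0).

R_n/Ω ≈ 52 kip

Effective throat t_e = 0.707 × 0.25 = 0.1767 in.
Total length L = 14 in; A_we = 0.1767 × 14 = 2.474 in².
F_nw = 0.6 F_EXX = 0.6 × 70 = 42 ksi.
R_n = 42 × 2.474 = 103.9 kip; R_n/Ω = 103.9/2.0 = 51.96 kip.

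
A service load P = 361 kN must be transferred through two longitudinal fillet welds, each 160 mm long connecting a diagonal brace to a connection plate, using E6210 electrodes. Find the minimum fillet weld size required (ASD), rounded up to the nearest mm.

E62XX → F_EXX = 620 MPa.
Total weld length L = 320 mm.
Required throat t_e = P × Ω / (0.6 F_EXX × L) = 361 × 2.0 / (0.6 × 620 × 320 × 10⁻³) = 6.065 mm.
Required leg w = t_e / 0.707 = 8.579 mm → use 9 mm.

w = 9 mm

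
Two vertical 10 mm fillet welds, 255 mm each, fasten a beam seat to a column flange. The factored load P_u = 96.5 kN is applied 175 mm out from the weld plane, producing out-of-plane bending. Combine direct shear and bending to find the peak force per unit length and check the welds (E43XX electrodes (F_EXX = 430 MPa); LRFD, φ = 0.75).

L_w = 2 × 255 = 510 mm; section modulus (unit throat) S = 2 × L²/6 = 21680 mm².
Direct shear f_v = P/L_w = 96.5×10³/510 = 189.2 N/mm.
Moment M = P × e = 96.5×10³ × 175 = 16888000 N·mm; bending f_b = M/S = 779.1 N/mm.
f_max = √(f_v² + f_b²) = √(189.2² + 779.1²) = 801.8 N/mm.
φr_n = 0.75 × 0.6 × 430 × (0.707 × 10) = 1368 N/mm → adequate.

f_max ≈ 802 N/mm; adequate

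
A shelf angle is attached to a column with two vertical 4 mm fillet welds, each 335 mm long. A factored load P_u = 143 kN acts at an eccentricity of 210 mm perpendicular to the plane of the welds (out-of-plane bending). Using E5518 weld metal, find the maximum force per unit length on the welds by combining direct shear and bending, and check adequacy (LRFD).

f_max ≈ 831 N/mm; NOT adequate

E55XX → F_EXX = 550 MPa.
L_w = 2 × 335 = 670 mm; section modulus (unit throat) S = 2 × L²/6 = 37410 mm².
Direct shear f_v = P/L_w = 143×10³/670 = 213.4 N/mm.
Moment M = P × e = 143×10³ × 210 = 30030000 N·mm; bending f_b = M/S = 802.8 N/mm.
f_max = √(f_v² + f_b²) = √(213.4² + 802.8²) = 830.7 N/mm.
φr_n = 0.75 × 0.6 × 550 × (0.707 × 4) = 699.9 N/mm → NOT adequate.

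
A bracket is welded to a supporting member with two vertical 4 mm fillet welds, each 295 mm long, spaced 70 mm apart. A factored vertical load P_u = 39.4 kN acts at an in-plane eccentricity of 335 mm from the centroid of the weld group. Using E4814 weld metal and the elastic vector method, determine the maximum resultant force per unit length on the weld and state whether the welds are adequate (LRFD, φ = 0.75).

f_max ≈ 421 N/mm; adequate

E48XX → F_EXX = 480 MPa.
Total weld length L_w = 590 mm. Treat welds as unit-width lines.
Polar moment about centroid: J = 2[d³/12 + d(b/2)²] = 2[295³/12 + 295×35²] = 5001000 mm³.
Direct shear f_v = P/L_w = 39.4×10³ / 590 = 66.78 N/mm (vertical).
Torsion M = P·e = 39.4×10³ × 335 = 13199000 N·mm.
Critical point at (x, y) = (35, 147.5) from centroid. f_tx = M·y/J = 389.3 N/mm; f_ty = M·x/J = 92.37 N/mm.
Resultant f_max = √[f_tx² + (f_v + f_ty)²] = √[389.3² + (66.78 + 92.37)²] = 420.5 N/mm.
Capacity per unit length: φr_n = 0.75 × 0.6 × 480 × (0.707 × 4) = 610.8 N/mm.
420.5 ≤ 610.8 → adequate.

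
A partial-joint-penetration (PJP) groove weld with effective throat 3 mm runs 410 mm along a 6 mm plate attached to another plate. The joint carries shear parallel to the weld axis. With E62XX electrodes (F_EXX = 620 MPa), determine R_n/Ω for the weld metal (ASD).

R_n/Ω ≈ 229 kN

Effective throat (given) t_e = 3 mm.
A_we = 3 × 410 = 1230 mm².
F_nw = 0.6 F_EXX = 372 MPa.
R_n/Ω = (372 × 1230) / 2.0 × 10⁻³ = 228.8 kN.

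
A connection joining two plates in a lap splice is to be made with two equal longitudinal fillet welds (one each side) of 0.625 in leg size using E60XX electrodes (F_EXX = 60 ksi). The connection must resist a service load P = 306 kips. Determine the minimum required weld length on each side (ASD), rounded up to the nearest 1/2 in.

Throat t_e = 0.707 × 0.625 = 0.4419 in.
r_n/Ω = (0.6 × 60 × 0.4419) / 2.0 = 7.954 kip/in.
L_req = P / (r_n/Ω) = 306 / 7.954 = 38.47 in total.
Per side: 38.47 / 2 = 19.24 in.
Round up → use L = 19.5 in on each side.

L = 19.5 in on each side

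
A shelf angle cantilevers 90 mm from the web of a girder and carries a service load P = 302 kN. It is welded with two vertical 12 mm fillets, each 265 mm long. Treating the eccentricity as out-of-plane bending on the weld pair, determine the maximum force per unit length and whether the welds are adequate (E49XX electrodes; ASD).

E49XX → F_EXX = 490 MPa.
L_w = 2 × 265 = 530 mm; section modulus (unit throat) S = 2 × L²/6 = 23410 mm².
Direct shear f_v = P/L_w = 302×10³/530 = 569.8 N/mm.
Moment M = P × e = 302×10³ × 90 = 27180000 N·mm; bending f_b = M/S = 1161 N/mm.
f_max = √(f_v² + f_b²) = √(569.8² + 1161²) = 1293 N/mm.
r_n/Ω = (1/2.0) × 0.6 × 490 × (0.707 × 12) = 1247 N/mm → NOT adequate.

f_max ≈ 1290 N/mm; NOT adequate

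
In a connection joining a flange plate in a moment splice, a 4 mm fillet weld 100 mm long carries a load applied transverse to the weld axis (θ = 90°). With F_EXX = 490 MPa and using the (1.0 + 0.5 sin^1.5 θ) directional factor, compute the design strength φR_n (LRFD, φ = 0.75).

t_e = 0.707 × 4 = 2.828 mm; A_we = 2.828 × 100 = 282.8 mm².
Directional factor: 1.0 + 0.5 sin^1.5(90°) = 1.5.
F_nw = 0.6 × 490 × 1.5 = 441 MPa.
φR_n = 0.75 × 441 × 282.8 × 10⁻³ = 93.54 kN.

φR_n ≈ 93.5 kN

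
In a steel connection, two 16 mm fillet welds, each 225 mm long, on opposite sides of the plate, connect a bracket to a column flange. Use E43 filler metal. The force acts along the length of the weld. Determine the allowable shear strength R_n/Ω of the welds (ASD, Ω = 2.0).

E43XX → F_EXX = 430 MPa.
Effective throat t_e = 0.707 × 16 = 11.31 mm.
Total length L = 450 mm; A_we = 11.31 × 450 = 5090 mm².
F_nw = 0.6 F_EXX = 0.6 × 430 = 258 MPa.
R_n = 258 × 5090 × 10⁻³ = 1313 kN; R_n/Ω = 1313/2.0 = 656.7 kN.

R_n/Ω ≈ 657 kN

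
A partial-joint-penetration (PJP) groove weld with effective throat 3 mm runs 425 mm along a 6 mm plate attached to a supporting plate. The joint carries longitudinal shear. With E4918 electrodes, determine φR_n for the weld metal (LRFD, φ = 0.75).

E49XX → F_EXX = 490 MPa.
Effective throat (given) t_e = 3 mm.
A_we = 3 × 425 = 1275 mm².
F_nw = 0.6 F_EXX = 294 MPa.
φR_n = 0.75 × 294 × 1275 × 10⁻³ = 281.1 kN.

φR_n ≈ 281 kN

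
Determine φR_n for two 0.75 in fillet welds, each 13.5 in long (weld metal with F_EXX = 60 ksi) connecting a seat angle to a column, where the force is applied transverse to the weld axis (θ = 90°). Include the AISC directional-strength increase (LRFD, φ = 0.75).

φR_n ≈ 580 kip

t_e = 0.707 × 0.75 = 0.5302 in; A_we = 0.5302 × 27 = 14.32 in².
Directional factor: 1.0 + 0.5 sin^1.5(90°) = 1.5.
F_nw = 0.6 × 60 × 1.5 = 54 ksi.
φR_n = 0.75 × 54 × 14.32 = 579.8 kip.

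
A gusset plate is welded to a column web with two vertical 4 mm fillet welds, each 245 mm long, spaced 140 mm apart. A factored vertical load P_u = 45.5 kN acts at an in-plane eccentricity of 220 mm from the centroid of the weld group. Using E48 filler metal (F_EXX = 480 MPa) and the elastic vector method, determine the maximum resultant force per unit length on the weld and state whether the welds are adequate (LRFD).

f_max ≈ 347 N/mm; adequate

Total weld length L_w = 490 mm. Treat welds as unit-width lines.
Polar moment about centroid: J = 2[d³/12 + d(b/2)²] = 2[245³/12 + 245×70²] = 4852000 mm³.
Direct shear f_v = P/L_w = 45.5×10³ / 490 = 92.86 N/mm (vertical).
Torsion M = P·e = 45.5×10³ × 220 = 10010000 N·mm.
Critical point at (x, y) = (70, 122.5) from centroid. f_tx = M·y/J = 252.7 N/mm; f_ty = M·x/J = 144.4 N/mm.
Resultant f_max = √[f_tx² + (f_v + f_ty)²] = √[252.7² + (92.86 + 144.4)²] = 346.7 N/mm.
Capacity per unit length: φr_n = 0.75 × 0.6 × 480 × (0.707 × 4) = 610.8 N/mm.
346.7 ≤ 610.8 → adequate.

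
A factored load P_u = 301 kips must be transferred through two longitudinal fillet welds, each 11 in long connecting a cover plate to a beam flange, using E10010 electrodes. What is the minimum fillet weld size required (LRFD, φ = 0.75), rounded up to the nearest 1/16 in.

E100XX → F_EXX = 100 ksi.
Total weld length L = 22 in.
Required throat t_e = P_u / (φ × 0.6 F_EXX × L) = 301 / (0.75 × 0.6 × 100 × 22) = 0.304 in.
Required leg w = t_e / 0.707 = 0.43 in → use 7/16 in.

w = 7/16 in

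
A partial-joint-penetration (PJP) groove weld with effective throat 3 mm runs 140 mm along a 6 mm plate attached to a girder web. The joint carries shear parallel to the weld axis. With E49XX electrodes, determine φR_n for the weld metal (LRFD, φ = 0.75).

E49XX → F_EXX = 490 MPa.
Effective throat (given) t_e = 3 mm.
A_we = 3 × 140 = 420 mm².
F_nw = 0.6 F_EXX = 294 MPa.
φR_n = 0.75 × 294 × 420 × 10⁻³ = 92.61 kN.

φR_n ≈ 92.6 kN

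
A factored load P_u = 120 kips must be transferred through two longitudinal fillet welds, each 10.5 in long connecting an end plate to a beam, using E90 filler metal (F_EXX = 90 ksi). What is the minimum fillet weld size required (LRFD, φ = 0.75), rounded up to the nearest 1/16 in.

w = 1/4 in

Total weld length L = 21 in.
Required throat t_e = P_u / (φ × 0.6 F_EXX × L) = 120 / (0.75 × 0.6 × 90 × 21) = 0.1411 in.
Required leg w = t_e / 0.707 = 0.1996 in → use 1/4 in.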